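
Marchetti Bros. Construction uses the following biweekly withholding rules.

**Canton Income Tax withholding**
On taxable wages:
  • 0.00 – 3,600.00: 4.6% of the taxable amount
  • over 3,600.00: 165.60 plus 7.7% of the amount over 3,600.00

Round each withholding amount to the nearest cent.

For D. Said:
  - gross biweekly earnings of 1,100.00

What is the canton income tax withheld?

50.60

Canton Income Tax: taxable = 1,100.00
  4.6% × 1,100.00 = 50.60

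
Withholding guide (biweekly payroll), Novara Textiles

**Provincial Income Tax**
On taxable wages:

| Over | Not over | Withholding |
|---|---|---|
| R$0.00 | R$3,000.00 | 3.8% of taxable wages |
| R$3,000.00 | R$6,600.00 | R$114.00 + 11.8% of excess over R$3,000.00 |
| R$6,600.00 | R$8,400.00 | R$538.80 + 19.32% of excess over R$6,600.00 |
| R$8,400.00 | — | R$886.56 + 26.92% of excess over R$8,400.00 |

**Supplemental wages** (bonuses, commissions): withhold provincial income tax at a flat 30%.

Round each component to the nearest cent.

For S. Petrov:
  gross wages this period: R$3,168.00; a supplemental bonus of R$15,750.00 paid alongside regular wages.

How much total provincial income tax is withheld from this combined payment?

Provincial Income Tax: taxable = R$3,168.00
  R$114.00 + 11.8% × (R$3,168.00 − R$3,000.00) = R$114.00 + 11.8% × R$168.00 = R$133.82
Supplemental (30% flat on bonus): 30% × R$15,750.00 = R$4,725.00
Total provincial income tax: R$133.82 + R$4,725.00 = R$4,858.82

R$4,858.82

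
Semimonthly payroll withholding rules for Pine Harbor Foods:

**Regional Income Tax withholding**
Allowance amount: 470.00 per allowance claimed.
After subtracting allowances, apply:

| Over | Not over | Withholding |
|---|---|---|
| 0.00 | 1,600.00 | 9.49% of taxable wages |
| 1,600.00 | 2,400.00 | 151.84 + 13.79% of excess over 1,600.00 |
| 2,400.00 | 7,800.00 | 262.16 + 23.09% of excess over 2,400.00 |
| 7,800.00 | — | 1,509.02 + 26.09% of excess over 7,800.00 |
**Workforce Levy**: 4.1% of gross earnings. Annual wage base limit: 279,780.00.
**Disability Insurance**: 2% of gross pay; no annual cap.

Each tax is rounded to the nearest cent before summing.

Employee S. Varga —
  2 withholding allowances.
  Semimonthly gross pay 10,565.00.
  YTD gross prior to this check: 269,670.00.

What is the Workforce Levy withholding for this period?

414.51

Workforce Levy: cap 279,780.00 − YTD 269,670.00 = 10,110.00 subject; 4.1% × 10,110.00 = 414.51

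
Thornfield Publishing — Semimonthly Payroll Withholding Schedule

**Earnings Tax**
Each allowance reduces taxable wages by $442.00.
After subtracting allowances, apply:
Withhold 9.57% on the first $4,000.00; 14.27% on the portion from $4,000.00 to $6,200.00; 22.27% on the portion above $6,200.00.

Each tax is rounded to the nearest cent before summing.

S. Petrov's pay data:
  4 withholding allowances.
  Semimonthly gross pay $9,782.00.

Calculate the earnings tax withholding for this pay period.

$1,100.72

Earnings Tax: taxable = $9,782.00 − 4×$442.00 = $8,014.00
  $696.74 + 22.27% × ($8,014.00 − $6,200.00) = $696.74 + 22.27% × $1,814.00 = $1,100.72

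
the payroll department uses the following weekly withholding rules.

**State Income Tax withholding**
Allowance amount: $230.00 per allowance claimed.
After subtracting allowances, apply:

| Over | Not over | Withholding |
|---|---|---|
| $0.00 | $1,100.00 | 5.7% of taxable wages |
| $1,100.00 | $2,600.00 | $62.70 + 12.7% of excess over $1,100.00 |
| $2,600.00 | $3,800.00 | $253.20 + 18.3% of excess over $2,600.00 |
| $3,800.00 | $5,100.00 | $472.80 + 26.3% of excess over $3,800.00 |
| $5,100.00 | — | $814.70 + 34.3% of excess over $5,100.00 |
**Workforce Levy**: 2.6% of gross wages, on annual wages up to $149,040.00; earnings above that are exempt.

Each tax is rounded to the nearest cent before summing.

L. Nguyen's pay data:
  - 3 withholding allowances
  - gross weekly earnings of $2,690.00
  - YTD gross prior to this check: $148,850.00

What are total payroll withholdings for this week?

$181.94

State Income Tax: taxable = $2,690.00 − 3×$230.00 = $2,000.00
  $62.70 + 12.7% × ($2,000.00 − $1,100.00) = $62.70 + 12.7% × $900.00 = $177.00
Workforce Levy: cap $149,040.00 − YTD $148,850.00 = $190.00 subject; 2.6% × $190.00 = $4.94
Total: $177.00 + $4.94 = $181.94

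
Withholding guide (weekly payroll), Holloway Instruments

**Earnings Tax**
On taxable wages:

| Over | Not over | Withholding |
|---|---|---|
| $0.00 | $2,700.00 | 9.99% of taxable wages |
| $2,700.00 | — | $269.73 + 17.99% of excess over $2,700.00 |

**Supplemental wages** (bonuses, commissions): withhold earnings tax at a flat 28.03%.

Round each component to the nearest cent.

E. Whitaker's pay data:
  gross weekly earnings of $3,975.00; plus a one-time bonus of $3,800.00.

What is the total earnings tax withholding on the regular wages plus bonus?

$1,564.24

Earnings Tax: taxable = $3,975.00
  $269.73 + 17.99% × ($3,975.00 − $2,700.00) = $269.73 + 17.99% × $1,275.00 = $499.10
Supplemental (28.03% flat on bonus): 28.03% × $3,800.00 = $1,065.14
Total earnings tax: $499.10 + $1,065.14 = $1,564.24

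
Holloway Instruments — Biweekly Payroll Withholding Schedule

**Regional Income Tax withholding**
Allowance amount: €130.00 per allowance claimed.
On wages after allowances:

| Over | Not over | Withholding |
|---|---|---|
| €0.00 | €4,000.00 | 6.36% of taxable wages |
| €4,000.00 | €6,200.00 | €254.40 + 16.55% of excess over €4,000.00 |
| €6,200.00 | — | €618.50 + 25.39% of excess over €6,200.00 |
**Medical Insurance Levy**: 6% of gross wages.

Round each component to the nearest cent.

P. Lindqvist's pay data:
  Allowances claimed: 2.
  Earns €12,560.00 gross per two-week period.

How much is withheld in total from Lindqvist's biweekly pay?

Regional Income Tax: taxable = €12,560.00 − 2×€130.00 = €12,300.00
  €618.50 + 25.39% × (€12,300.00 − €6,200.00) = €618.50 + 25.39% × €6,100.00 = €2,167.29
Medical Insurance Levy: 6% × €12,560.00 = €753.60
Total: €2,167.29 + €753.60 = €2,920.89

€2,920.89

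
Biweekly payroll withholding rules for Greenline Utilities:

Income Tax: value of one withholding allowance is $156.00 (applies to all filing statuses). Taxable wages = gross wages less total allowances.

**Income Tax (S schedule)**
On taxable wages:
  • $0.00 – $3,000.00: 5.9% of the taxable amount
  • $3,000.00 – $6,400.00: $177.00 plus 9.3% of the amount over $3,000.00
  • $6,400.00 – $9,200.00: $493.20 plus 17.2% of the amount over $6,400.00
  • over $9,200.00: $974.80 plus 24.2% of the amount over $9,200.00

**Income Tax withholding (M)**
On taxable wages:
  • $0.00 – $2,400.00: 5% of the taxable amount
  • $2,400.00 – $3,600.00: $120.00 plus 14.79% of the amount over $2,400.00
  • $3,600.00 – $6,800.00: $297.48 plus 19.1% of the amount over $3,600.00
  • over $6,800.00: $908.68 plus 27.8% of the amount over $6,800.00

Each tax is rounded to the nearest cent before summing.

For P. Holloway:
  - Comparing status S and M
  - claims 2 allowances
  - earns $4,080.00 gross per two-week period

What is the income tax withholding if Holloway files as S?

Income Tax (S): taxable = $4,080.00 − 2×$156.00 = $3,768.00
  $177.00 + 9.3% × ($3,768.00 − $3,000.00) = $177.00 + 9.3% × $768.00 = $248.42

$248.42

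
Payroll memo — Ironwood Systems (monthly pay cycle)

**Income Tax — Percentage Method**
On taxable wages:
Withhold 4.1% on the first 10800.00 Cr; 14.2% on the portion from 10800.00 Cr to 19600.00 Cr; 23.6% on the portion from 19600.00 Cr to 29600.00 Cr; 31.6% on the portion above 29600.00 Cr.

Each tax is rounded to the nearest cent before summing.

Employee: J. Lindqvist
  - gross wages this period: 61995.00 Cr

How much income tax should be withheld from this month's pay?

Income Tax: taxable = 61995.00 Cr
  4052.40 Cr + 31.6% × (61995.00 Cr − 29600.00 Cr) = 4052.40 Cr + 31.6% × 32395.00 Cr = 14289.22 Cr

14289.22 Cr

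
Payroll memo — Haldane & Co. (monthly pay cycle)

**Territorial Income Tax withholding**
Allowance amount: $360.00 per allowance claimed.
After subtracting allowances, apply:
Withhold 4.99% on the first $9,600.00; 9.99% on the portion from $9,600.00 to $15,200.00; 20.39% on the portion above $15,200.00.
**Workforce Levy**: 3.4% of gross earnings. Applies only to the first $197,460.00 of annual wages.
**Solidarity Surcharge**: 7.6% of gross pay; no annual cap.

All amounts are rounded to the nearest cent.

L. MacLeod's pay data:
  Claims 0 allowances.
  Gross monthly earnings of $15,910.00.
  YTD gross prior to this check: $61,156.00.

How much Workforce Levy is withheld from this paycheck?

$540.94

Workforce Levy: 3.4% × $15,910.00 = $540.94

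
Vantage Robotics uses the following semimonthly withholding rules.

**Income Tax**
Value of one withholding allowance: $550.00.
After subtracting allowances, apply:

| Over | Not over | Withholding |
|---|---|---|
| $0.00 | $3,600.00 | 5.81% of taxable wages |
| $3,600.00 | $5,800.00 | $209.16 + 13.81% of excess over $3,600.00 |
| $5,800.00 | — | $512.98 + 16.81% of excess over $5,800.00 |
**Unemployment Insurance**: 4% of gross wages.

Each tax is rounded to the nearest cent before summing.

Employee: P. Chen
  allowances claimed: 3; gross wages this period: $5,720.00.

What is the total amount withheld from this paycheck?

Income Tax: taxable = $5,720.00 − 3×$550.00 = $4,070.00
  $209.16 + 13.81% × ($4,070.00 − $3,600.00) = $209.16 + 13.81% × $470.00 = $274.07
Unemployment Insurance: 4% × $5,720.00 = $228.80
Total: $274.07 + $228.80 = $502.87

$502.87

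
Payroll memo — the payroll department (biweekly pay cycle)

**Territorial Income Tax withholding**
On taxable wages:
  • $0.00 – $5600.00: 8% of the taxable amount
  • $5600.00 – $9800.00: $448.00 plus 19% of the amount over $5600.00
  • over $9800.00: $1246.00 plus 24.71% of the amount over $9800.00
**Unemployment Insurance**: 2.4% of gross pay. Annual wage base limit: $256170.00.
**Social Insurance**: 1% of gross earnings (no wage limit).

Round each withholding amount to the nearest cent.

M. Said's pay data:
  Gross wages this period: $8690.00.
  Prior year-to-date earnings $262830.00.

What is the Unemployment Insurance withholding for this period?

Unemployment Insurance: YTD $262830.00 ≥ cap $256170.00 → $0.00

$0.00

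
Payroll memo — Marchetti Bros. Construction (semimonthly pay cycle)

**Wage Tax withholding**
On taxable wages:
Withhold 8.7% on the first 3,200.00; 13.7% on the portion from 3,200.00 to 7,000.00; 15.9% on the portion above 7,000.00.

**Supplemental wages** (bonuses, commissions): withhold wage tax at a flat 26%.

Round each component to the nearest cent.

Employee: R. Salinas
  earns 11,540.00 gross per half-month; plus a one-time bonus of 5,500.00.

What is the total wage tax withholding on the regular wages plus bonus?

Wage Tax: taxable = 11,540.00
  799.00 + 15.9% × (11,540.00 − 7,000.00) = 799.00 + 15.9% × 4,540.00 = 1,520.86
Supplemental (26% flat on bonus): 26% × 5,500.00 = 1,430.00
Total wage tax: 1,520.86 + 1,430.00 = 2,950.86

2,950.86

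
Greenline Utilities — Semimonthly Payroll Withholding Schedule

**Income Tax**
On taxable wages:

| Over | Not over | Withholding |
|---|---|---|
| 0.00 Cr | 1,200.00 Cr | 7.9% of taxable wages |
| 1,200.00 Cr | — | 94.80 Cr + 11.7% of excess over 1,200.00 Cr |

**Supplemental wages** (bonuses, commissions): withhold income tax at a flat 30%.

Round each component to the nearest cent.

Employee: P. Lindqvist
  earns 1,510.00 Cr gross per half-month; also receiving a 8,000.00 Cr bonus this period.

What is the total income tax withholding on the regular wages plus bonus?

2,531.07 Cr

Income Tax: taxable = 1,510.00 Cr
  94.80 Cr + 11.7% × (1,510.00 Cr − 1,200.00 Cr) = 94.80 Cr + 11.7% × 310.00 Cr = 131.07 Cr
Supplemental (30% flat on bonus): 30% × 8,000.00 Cr = 2,400.00 Cr
Total income tax: 131.07 Cr + 2,400.00 Cr = 2,531.07 Cr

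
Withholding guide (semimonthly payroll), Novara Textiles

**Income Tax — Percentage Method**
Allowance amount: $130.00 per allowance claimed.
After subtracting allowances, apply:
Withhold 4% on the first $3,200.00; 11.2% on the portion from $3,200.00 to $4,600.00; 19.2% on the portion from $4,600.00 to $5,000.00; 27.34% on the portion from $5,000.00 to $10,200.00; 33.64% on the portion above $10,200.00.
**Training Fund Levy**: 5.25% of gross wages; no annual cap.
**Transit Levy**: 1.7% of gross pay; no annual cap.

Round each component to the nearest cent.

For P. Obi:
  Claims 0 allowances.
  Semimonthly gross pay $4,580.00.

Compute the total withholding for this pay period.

Income Tax: taxable = $4,580.00
  $128.00 + 11.2% × ($4,580.00 − $3,200.00) = $128.00 + 11.2% × $1,380.00 = $282.56
Training Fund Levy: 5.25% × $4,580.00 = $240.45
Transit Levy: 1.7% × $4,580.00 = $77.86
Total: $282.56 + $240.45 + $77.86 = $600.87

$600.87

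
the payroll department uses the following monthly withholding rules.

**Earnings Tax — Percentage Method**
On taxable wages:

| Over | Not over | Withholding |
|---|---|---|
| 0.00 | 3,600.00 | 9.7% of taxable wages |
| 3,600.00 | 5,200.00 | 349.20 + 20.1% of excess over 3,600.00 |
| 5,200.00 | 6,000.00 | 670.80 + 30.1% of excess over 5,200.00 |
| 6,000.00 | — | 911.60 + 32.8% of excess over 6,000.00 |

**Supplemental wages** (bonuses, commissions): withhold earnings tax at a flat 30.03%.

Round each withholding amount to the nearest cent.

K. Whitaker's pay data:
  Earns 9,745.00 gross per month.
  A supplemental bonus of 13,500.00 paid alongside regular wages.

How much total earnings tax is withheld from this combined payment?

Earnings Tax: taxable = 9,745.00
  911.60 + 32.8% × (9,745.00 − 6,000.00) = 911.60 + 32.8% × 3,745.00 = 2,139.96
Supplemental (30.03% flat on bonus): 30.03% × 13,500.00 = 4,054.05
Total earnings tax: 2,139.96 + 4,054.05 = 6,194.01

6,194.01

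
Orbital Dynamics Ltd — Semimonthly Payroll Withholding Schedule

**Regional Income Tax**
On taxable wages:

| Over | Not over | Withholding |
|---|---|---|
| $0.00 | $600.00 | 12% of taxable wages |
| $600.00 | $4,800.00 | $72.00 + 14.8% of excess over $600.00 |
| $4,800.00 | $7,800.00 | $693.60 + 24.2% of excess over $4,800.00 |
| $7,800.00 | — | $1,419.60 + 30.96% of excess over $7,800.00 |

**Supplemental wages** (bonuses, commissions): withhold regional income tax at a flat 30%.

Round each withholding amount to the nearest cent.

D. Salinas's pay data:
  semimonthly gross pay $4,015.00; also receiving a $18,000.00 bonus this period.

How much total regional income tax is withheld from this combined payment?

$5,977.42

Regional Income Tax: taxable = $4,015.00
  $72.00 + 14.8% × ($4,015.00 − $600.00) = $72.00 + 14.8% × $3,415.00 = $577.42
Supplemental (30% flat on bonus): 30% × $18,000.00 = $5,400.00
Total regional income tax: $577.42 + $5,400.00 = $5,977.42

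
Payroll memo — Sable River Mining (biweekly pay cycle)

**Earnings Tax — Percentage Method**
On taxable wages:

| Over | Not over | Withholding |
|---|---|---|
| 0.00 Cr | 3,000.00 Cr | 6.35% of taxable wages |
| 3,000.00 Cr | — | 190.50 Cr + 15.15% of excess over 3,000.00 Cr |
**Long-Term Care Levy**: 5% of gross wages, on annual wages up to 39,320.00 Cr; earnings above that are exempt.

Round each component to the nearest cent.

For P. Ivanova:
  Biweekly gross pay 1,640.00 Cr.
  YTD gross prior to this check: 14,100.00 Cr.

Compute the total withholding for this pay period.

186.14 Cr

Earnings Tax: taxable = 1,640.00 Cr
  6.35% × 1,640.00 Cr = 104.14 Cr
Long-Term Care Levy: 5% × 1,640.00 Cr = 82.00 Cr
Total: 104.14 Cr + 82.00 Cr = 186.14 Cr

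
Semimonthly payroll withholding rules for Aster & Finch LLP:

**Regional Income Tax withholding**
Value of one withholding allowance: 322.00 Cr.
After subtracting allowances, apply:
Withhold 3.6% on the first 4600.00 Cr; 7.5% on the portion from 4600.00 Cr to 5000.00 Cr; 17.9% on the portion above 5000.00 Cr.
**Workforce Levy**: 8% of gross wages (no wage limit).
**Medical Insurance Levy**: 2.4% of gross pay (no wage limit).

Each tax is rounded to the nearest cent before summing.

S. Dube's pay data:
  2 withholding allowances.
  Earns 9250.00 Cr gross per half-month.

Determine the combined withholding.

Regional Income Tax: taxable = 9250.00 Cr − 2×322.00 Cr = 8606.00 Cr
  195.60 Cr + 17.9% × (8606.00 Cr − 5000.00 Cr) = 195.60 Cr + 17.9% × 3606.00 Cr = 841.07 Cr
Workforce Levy: 8% × 9250.00 Cr = 740.00 Cr
Medical Insurance Levy: 2.4% × 9250.00 Cr = 222.00 Cr
Total: 841.07 Cr + 740.00 Cr + 222.00 Cr = 1803.07 Cr

1803.07 Cr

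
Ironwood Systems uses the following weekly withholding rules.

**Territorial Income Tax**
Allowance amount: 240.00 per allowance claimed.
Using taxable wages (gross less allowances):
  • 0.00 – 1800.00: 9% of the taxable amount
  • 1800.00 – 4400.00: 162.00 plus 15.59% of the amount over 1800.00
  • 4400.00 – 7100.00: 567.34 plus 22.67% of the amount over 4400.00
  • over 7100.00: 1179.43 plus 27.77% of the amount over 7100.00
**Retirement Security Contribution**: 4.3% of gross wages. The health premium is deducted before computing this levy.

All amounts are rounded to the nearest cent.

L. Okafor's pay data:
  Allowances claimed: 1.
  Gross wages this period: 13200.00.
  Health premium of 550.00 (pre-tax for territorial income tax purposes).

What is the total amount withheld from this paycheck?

Territorial Income Tax: taxable = 13200.00 − 550.00 − 1×240.00 = 12410.00
  1179.43 + 27.77% × (12410.00 − 7100.00) = 1179.43 + 27.77% × 5310.00 = 2654.02
Retirement Security Contribution: 4.3% × 12650.00 = 543.95
Total: 2654.02 + 543.95 = 3197.97

3197.97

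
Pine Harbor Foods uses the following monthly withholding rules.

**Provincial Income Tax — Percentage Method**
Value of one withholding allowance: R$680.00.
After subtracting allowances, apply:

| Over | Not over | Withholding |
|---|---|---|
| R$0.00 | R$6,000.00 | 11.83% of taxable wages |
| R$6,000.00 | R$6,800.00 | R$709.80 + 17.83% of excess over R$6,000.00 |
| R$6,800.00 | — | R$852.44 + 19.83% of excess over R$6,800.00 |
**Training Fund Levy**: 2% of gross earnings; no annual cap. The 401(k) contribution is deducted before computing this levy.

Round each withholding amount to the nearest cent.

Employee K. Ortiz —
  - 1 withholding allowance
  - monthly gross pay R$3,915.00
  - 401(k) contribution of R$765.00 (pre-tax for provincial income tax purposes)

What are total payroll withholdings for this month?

R$355.20

Provincial Income Tax: taxable = R$3,915.00 − R$765.00 − 1×R$680.00 = R$2,470.00
  11.83% × R$2,470.00 = R$292.20
Training Fund Levy: 2% × R$3,150.00 = R$63.00
Total: R$292.20 + R$63.00 = R$355.20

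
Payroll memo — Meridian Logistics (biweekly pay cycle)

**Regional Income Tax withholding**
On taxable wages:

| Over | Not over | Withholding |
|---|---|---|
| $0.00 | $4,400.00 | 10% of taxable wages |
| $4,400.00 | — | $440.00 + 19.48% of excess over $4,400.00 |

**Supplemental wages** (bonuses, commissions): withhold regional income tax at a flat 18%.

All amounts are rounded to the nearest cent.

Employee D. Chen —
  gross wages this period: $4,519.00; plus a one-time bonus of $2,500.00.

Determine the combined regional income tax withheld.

$913.18

Regional Income Tax: taxable = $4,519.00
  $440.00 + 19.48% × ($4,519.00 − $4,400.00) = $440.00 + 19.48% × $119.00 = $463.18
Supplemental (18% flat on bonus): 18% × $2,500.00 = $450.00
Total regional income tax: $463.18 + $450.00 = $913.18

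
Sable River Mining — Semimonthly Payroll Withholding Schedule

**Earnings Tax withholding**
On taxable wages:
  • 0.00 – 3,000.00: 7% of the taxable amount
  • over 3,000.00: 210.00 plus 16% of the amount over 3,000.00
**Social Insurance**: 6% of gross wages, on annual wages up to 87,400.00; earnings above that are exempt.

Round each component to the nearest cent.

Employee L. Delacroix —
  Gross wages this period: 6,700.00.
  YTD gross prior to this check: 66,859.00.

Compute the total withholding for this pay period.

1,204.00

Earnings Tax: taxable = 6,700.00
  210.00 + 16% × (6,700.00 − 3,000.00) = 210.00 + 16% × 3,700.00 = 802.00
Social Insurance: 6% × 6,700.00 = 402.00
Total: 802.00 + 402.00 = 1,204.00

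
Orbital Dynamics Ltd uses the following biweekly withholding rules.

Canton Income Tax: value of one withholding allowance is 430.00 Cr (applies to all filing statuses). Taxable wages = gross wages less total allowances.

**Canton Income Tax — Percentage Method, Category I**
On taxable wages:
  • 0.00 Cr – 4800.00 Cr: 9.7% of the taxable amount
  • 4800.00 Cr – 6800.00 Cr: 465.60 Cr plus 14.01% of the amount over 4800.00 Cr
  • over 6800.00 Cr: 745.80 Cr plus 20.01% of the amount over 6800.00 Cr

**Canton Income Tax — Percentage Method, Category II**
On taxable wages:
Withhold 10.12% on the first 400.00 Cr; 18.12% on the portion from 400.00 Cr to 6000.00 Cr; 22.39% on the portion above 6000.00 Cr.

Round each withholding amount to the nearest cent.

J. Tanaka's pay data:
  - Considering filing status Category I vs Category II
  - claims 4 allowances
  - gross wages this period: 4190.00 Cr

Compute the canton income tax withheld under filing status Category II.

Canton Income Tax (Category II): taxable = 4190.00 Cr − 4×430.00 Cr = 2470.00 Cr
  40.48 Cr + 18.12% × (2470.00 Cr − 400.00 Cr) = 40.48 Cr + 18.12% × 2070.00 Cr = 415.56 Cr

415.56 Cr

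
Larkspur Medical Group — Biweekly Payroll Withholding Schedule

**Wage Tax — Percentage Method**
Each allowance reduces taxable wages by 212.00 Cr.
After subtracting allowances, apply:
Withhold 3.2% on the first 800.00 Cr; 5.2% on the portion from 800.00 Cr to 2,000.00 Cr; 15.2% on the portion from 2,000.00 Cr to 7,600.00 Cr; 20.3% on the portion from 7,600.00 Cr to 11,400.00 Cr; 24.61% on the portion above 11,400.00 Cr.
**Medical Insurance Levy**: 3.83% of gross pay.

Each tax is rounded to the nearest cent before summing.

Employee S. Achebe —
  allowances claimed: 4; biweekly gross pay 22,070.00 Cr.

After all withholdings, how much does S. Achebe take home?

17,096.93 Cr

Wage Tax: taxable = 22,070.00 Cr − 4×212.00 Cr = 21,222.00 Cr
  1,710.60 Cr + 24.61% × (21,222.00 Cr − 11,400.00 Cr) = 1,710.60 Cr + 24.61% × 9,822.00 Cr = 4,127.79 Cr
Medical Insurance Levy: 3.83% × 22,070.00 Cr = 845.28 Cr
Total withheld: 4,127.79 Cr + 845.28 Cr = 4,973.07 Cr
Net pay: 22,070.00 Cr − 4,973.07 Cr = 17,096.93 Cr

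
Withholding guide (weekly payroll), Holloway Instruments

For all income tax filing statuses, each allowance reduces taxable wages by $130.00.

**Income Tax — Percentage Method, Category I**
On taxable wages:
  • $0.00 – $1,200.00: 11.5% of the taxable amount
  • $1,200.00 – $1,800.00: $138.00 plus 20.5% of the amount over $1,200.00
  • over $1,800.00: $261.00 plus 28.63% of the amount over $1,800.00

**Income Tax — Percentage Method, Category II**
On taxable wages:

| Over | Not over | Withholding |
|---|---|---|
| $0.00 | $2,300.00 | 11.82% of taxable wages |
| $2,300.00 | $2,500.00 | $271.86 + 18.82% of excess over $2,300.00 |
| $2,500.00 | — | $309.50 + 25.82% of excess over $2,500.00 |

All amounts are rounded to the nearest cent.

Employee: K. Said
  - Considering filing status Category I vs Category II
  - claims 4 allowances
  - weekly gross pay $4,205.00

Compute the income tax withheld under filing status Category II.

Income Tax (Category II): taxable = $4,205.00 − 4×$130.00 = $3,685.00
  $309.50 + 25.82% × ($3,685.00 − $2,500.00) = $309.50 + 25.82% × $1,185.00 = $615.47

$615.47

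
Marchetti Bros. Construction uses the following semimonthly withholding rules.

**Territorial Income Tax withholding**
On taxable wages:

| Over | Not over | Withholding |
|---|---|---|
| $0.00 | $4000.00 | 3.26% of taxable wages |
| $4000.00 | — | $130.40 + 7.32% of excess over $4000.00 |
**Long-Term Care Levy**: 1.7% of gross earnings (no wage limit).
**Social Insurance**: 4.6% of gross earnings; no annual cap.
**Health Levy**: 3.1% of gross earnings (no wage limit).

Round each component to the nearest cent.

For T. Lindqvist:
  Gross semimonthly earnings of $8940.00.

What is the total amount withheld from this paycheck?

Territorial Income Tax: taxable = $8940.00
  $130.40 + 7.32% × ($8940.00 − $4000.00) = $130.40 + 7.32% × $4940.00 = $492.01
Long-Term Care Levy: 1.7% × $8940.00 = $151.98
Social Insurance: 4.6% × $8940.00 = $411.24
Health Levy: 3.1% × $8940.00 = $277.14
Total: $492.01 + $151.98 + $411.24 + $277.14 = $1332.37

$1332.37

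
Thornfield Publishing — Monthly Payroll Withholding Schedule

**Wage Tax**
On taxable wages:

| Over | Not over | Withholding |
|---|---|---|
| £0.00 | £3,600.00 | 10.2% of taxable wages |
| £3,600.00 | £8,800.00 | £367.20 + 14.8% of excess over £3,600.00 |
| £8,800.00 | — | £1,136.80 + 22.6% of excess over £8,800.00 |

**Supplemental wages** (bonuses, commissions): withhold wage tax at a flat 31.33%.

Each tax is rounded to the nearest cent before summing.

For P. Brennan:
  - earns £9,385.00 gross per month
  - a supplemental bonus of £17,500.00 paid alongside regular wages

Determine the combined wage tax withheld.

£6,751.76

Wage Tax: taxable = £9,385.00
  £1,136.80 + 22.6% × (£9,385.00 − £8,800.00) = £1,136.80 + 22.6% × £585.00 = £1,269.01
Supplemental (31.33% flat on bonus): 31.33% × £17,500.00 = £5,482.75
Total wage tax: £1,269.01 + £5,482.75 = £6,751.76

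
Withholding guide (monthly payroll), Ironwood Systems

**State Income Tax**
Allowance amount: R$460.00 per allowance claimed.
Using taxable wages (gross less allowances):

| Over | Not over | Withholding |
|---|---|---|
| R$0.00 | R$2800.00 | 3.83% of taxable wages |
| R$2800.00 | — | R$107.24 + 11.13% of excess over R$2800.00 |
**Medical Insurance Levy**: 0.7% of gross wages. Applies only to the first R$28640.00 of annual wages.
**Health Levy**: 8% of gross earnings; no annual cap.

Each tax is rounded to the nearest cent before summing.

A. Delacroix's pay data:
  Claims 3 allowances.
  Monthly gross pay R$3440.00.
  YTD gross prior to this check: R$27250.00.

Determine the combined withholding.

R$363.83

State Income Tax: taxable = R$3440.00 − 3×R$460.00 = R$2060.00
  3.83% × R$2060.00 = R$78.90
Medical Insurance Levy: cap R$28640.00 − YTD R$27250.00 = R$1390.00 subject; 0.7% × R$1390.00 = R$9.73
Health Levy: 8% × R$3440.00 = R$275.20
Total: R$78.90 + R$9.73 + R$275.20 = R$363.83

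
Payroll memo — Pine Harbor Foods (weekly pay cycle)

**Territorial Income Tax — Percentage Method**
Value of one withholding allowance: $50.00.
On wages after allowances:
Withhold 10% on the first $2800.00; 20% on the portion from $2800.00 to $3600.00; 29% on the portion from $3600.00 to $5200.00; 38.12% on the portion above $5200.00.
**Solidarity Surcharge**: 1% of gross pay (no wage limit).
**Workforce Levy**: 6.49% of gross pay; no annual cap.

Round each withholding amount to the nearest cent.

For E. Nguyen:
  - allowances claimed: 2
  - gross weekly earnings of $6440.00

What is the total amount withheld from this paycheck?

Territorial Income Tax: taxable = $6440.00 − 2×$50.00 = $6340.00
  $904.00 + 38.12% × ($6340.00 − $5200.00) = $904.00 + 38.12% × $1140.00 = $1338.57
Solidarity Surcharge: 1% × $6440.00 = $64.40
Workforce Levy: 6.49% × $6440.00 = $417.96
Total: $1338.57 + $64.40 + $417.96 = $1820.93

$1820.93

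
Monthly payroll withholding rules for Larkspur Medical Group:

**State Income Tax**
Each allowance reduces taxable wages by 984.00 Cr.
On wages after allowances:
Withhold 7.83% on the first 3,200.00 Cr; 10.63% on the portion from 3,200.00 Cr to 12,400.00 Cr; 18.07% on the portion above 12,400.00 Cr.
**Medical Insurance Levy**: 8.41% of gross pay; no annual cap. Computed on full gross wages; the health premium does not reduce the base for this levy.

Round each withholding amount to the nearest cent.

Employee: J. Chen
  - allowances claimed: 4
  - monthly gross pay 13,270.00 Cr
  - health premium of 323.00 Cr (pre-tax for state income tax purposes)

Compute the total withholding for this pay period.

State Income Tax: taxable = 13,270.00 Cr − 323.00 Cr − 4×984.00 Cr = 9,011.00 Cr
  250.56 Cr + 10.63% × (9,011.00 Cr − 3,200.00 Cr) = 250.56 Cr + 10.63% × 5,811.00 Cr = 868.27 Cr
Medical Insurance Levy: 8.41% × 13,270.00 Cr = 1,116.01 Cr
Total: 868.27 Cr + 1,116.01 Cr = 1,984.28 Cr

1,984.28 Cr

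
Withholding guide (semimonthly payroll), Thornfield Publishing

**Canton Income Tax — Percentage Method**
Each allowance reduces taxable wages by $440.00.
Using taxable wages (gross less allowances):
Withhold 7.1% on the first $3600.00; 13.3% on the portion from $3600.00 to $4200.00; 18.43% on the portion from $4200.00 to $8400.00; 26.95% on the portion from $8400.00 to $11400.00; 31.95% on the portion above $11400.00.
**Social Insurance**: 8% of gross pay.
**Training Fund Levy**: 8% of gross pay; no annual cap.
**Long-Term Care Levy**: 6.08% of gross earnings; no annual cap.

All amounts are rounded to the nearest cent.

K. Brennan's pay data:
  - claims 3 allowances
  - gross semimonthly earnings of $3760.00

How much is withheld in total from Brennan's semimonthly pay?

Canton Income Tax: taxable = $3760.00 − 3×$440.00 = $2440.00
  7.1% × $2440.00 = $173.24
Social Insurance: 8% × $3760.00 = $300.80
Training Fund Levy: 8% × $3760.00 = $300.80
Long-Term Care Levy: 6.08% × $3760.00 = $228.61
Total: $173.24 + $300.80 + $300.80 + $228.61 = $1003.45

$1003.45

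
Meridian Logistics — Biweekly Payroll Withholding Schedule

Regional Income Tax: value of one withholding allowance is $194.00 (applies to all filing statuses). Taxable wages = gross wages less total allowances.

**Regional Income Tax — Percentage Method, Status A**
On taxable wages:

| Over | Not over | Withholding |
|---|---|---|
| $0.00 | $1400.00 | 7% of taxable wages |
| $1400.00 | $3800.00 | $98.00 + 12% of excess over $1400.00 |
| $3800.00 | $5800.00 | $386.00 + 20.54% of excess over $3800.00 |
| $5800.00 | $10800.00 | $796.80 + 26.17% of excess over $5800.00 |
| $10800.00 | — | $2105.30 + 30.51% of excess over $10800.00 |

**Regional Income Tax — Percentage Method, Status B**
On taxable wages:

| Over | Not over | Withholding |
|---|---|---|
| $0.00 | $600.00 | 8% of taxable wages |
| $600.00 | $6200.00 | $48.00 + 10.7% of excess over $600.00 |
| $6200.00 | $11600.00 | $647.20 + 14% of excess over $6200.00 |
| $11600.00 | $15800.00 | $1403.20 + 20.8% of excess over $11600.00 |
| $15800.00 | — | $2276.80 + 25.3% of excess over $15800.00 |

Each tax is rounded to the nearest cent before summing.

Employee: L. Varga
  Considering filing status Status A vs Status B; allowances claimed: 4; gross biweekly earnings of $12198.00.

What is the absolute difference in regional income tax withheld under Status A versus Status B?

$916.79

Regional Income Tax (Status A): taxable = $12198.00 − 4×$194.00 = $11422.00
  $2105.30 + 30.51% × ($11422.00 − $10800.00) = $2105.30 + 30.51% × $622.00 = $2295.07
Regional Income Tax (Status B): taxable = $12198.00 − 4×$194.00 = $11422.00
  $647.20 + 14% × ($11422.00 − $6200.00) = $647.20 + 14% × $5222.00 = $1378.28
Difference: |$2295.07 − $1378.28| = $916.79 (higher under Status A)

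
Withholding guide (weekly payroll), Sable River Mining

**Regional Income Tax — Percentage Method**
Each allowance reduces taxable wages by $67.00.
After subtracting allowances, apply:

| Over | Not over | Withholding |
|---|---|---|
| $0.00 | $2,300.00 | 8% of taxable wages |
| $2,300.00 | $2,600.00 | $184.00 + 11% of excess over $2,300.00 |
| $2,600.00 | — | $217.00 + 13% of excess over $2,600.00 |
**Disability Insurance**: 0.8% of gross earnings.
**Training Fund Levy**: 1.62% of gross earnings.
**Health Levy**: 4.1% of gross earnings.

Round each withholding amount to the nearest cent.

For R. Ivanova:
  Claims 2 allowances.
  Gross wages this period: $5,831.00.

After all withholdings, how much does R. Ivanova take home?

$4,831.21

Regional Income Tax: taxable = $5,831.00 − 2×$67.00 = $5,697.00
  $217.00 + 13% × ($5,697.00 − $2,600.00) = $217.00 + 13% × $3,097.00 = $619.61
Disability Insurance: 0.8% × $5,831.00 = $46.65
Training Fund Levy: 1.62% × $5,831.00 = $94.46
Health Levy: 4.1% × $5,831.00 = $239.07
Total withheld: $619.61 + $46.65 + $94.46 + $239.07 = $999.79
Net pay: $5,831.00 − $999.79 = $4,831.21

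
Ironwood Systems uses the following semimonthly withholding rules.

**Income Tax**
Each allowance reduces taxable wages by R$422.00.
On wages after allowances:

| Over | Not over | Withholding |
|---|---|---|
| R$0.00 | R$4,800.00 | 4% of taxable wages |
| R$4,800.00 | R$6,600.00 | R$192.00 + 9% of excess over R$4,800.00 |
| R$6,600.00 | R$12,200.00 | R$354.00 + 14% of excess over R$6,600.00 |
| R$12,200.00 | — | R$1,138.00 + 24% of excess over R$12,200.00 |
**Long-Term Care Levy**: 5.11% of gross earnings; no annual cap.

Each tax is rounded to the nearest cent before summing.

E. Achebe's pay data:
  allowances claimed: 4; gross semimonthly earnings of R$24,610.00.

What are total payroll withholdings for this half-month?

Income Tax: taxable = R$24,610.00 − 4×R$422.00 = R$22,922.00
  R$1,138.00 + 24% × (R$22,922.00 − R$12,200.00) = R$1,138.00 + 24% × R$10,722.00 = R$3,711.28
Long-Term Care Levy: 5.11% × R$24,610.00 = R$1,257.57
Total: R$3,711.28 + R$1,257.57 = R$4,968.85

R$4,968.85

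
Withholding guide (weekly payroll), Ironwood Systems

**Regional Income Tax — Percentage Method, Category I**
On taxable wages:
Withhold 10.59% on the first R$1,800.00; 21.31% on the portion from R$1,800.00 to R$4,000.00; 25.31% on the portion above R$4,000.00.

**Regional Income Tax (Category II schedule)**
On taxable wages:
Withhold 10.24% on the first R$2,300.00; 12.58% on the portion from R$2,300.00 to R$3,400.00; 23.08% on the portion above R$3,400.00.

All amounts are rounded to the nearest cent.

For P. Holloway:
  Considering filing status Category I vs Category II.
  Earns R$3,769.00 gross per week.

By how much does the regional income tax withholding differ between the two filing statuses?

R$151.14

Regional Income Tax (Category I): taxable = R$3,769.00
  R$190.62 + 21.31% × (R$3,769.00 − R$1,800.00) = R$190.62 + 21.31% × R$1,969.00 = R$610.21
Regional Income Tax (Category II): taxable = R$3,769.00
  R$373.90 + 23.08% × (R$3,769.00 − R$3,400.00) = R$373.90 + 23.08% × R$369.00 = R$459.07
Difference: |R$610.21 − R$459.07| = R$151.14 (higher under Category I)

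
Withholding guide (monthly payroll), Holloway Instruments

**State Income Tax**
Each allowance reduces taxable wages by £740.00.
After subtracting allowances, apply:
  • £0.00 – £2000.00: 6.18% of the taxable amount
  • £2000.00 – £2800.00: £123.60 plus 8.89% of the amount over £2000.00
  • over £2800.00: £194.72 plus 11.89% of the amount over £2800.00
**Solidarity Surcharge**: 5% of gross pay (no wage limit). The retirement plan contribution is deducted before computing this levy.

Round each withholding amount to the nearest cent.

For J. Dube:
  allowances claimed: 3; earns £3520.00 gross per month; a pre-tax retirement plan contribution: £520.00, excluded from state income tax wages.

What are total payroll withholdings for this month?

£198.20

State Income Tax: taxable = £3520.00 − £520.00 − 3×£740.00 = £780.00
  6.18% × £780.00 = £48.20
Solidarity Surcharge: 5% × £3000.00 = £150.00
Total: £48.20 + £150.00 = £198.20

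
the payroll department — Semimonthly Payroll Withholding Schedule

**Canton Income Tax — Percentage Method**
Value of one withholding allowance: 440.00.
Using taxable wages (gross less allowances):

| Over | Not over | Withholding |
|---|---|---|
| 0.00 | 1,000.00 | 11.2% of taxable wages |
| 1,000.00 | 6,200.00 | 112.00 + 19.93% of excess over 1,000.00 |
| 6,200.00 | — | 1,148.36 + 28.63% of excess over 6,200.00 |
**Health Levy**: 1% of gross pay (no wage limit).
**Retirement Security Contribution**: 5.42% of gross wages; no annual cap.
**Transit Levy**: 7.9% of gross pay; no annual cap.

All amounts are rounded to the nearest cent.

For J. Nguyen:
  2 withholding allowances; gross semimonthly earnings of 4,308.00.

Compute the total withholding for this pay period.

Canton Income Tax: taxable = 4,308.00 − 2×440.00 = 3,428.00
  112.00 + 19.93% × (3,428.00 − 1,000.00) = 112.00 + 19.93% × 2,428.00 = 595.90
Health Levy: 1% × 4,308.00 = 43.08
Retirement Security Contribution: 5.42% × 4,308.00 = 233.49
Transit Levy: 7.9% × 4,308.00 = 340.33
Total: 595.90 + 43.08 + 233.49 + 340.33 = 1,212.80

1,212.80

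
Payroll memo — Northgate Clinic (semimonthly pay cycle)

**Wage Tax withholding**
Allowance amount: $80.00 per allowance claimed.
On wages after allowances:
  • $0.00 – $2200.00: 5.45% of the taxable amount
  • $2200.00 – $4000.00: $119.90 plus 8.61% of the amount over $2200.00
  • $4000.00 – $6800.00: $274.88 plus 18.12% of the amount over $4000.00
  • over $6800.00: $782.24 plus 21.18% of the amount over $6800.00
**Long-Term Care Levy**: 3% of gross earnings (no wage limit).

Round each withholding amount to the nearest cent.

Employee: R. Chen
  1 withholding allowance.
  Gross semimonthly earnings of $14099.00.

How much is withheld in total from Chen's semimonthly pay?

$2734.19

Wage Tax: taxable = $14099.00 − 1×$80.00 = $14019.00
  $782.24 + 21.18% × ($14019.00 − $6800.00) = $782.24 + 21.18% × $7219.00 = $2311.22
Long-Term Care Levy: 3% × $14099.00 = $422.97
Total: $2311.22 + $422.97 = $2734.19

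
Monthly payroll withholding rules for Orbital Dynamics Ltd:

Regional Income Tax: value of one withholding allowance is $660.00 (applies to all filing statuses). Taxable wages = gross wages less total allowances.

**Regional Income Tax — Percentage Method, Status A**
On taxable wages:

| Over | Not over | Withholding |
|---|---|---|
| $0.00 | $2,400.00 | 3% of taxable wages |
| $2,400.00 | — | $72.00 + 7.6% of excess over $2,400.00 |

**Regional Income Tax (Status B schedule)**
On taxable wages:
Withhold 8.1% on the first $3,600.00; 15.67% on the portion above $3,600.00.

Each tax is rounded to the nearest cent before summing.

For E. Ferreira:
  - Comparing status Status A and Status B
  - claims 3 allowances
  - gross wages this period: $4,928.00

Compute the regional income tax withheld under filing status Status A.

$113.65

Regional Income Tax (Status A): taxable = $4,928.00 − 3×$660.00 = $2,948.00
  $72.00 + 7.6% × ($2,948.00 − $2,400.00) = $72.00 + 7.6% × $548.00 = $113.65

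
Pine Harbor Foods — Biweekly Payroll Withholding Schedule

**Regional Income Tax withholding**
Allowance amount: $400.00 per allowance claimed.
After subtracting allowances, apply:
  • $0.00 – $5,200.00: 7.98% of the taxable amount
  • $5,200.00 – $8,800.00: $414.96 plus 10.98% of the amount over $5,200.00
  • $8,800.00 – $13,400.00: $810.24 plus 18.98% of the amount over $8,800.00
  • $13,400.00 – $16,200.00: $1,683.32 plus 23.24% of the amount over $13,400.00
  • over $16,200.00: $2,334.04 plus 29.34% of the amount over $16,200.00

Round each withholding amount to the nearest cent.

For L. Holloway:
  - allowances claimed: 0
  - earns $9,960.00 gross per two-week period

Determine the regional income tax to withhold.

$1,030.41

Regional Income Tax: taxable = $9,960.00
  $810.24 + 18.98% × ($9,960.00 − $8,800.00) = $810.24 + 18.98% × $1,160.00 = $1,030.41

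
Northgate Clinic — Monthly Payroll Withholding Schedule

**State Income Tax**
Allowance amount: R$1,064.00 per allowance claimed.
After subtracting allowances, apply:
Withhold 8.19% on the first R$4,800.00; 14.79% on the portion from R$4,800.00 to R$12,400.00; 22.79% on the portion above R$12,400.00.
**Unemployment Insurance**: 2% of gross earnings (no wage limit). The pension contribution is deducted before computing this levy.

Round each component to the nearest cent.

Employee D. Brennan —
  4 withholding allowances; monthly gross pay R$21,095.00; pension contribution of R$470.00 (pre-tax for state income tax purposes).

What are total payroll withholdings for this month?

State Income Tax: taxable = R$21,095.00 − R$470.00 − 4×R$1,064.00 = R$16,369.00
  R$1,517.16 + 22.79% × (R$16,369.00 − R$12,400.00) = R$1,517.16 + 22.79% × R$3,969.00 = R$2,421.70
Unemployment Insurance: 2% × R$20,625.00 = R$412.50
Total: R$2,421.70 + R$412.50 = R$2,834.20

R$2,834.20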